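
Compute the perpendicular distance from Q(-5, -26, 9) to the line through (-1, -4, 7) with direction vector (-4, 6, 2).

2√70

Direction vector d = (-4, 6, 2).
AP = (-4, -22, 2), and AP × d = (-56, 0, -112).
|AP × d|² = 15680 and |d|² = 56, so the distance is √(15680/56) = √280 = 2√70.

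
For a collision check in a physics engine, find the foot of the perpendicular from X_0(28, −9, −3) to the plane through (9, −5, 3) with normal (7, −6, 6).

(21, -3, -9)

The perpendicular from X_0 has direction n = (7, −6, 6): r = (28, −9, −3) + λ(7, −6, 6).
Substitute into the plane: n·(X_0 + λn) = 111 gives 232 + 121λ = 111, so λ = -1.
Foot = (28, −9, −3) + (-1)·(7, −6, 6) = (21, −3, −9).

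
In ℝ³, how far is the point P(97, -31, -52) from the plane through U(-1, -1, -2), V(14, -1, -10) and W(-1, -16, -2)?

UV = (15, 0, -8) and UW = (0, -15, 0), so a normal is n = UV × UW = (-120, 0, -225).
Then n·(97, -31, -52) - 570 = -510.
|n| = √(14400 + 0 + 50625) = 255, so the distance is |-510|/255 = 2.

2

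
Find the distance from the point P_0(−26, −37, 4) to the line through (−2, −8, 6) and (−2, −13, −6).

A direction vector is d = (0, −5, −12).
AP = (−24, −29, −2), and AP × d = (338, −288, 120).
|AP × d|² = 211588 and |d|² = 169, so the distance is √(211588/169) = √1252 = 2√313.

2√313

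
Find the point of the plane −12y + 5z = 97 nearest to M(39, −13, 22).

The perpendicular from M has direction n = (0, −12, 5): r = (39, −13, 22) + t(0, −12, 5).
Substitute into the plane: n·(M + tn) = 97 gives 266 + 169t = 97, so t = -1.
Foot = (39, −13, 22) + (-1)·(0, −12, 5) = (39, −1, 17).

(39, -1, 17)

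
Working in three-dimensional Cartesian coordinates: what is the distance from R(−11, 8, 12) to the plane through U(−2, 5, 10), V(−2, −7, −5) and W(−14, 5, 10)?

UV = (0, −12, −15) and UW = (−12, 0, 0), so a normal is n = UV × UW = (0, 180, −144).
Then n·(−11, 8, 12) − (−540) = 252.
|n| = √(0 + 32400 + 20736) = 36√41, so the distance is |252|/(36√41) = 7√41/41.

7/√41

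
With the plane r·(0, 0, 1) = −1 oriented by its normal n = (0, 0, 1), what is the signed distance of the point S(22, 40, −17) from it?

-16

n·S − (-1) = -16.
|n| = 1, so the signed distance is -16/1 = -16.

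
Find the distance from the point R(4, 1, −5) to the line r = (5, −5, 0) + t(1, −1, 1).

√14

Direction vector d = (1, −1, 1).
AP = (−1, 6, −5); AP·d = -12, |AP|² = 62, |d|² = 3.
distance² = |AP|² − (AP·d)²/|d|² = 62 − 144/3 = 14, so the distance is √14.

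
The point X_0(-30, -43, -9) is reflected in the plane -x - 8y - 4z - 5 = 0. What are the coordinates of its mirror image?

(-20, 37, 31)

n = (-1, -8, -4), |n|² = 81, n·X_0 − 5 = 405, so t = 405/81 = 5.
Foot F = X_0 − 5·n = (-25, -3, 11); the reflection is 2F − X_0 = (-20, 37, 31).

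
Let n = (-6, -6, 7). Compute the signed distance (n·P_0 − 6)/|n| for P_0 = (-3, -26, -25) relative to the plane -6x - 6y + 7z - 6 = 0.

n·P_0 − 6 = -7.
|n| = 11, so the signed distance is -7/11.

-7/11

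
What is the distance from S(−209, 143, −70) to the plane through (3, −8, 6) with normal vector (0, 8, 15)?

4

The plane has equation n·(r − (3, −8, 6)) = 0, i.e. n·r = 26.
Then n·(−209, 143, −70) − 26 = 68.
|n| = √(0 + 64 + 225) = 17, so the distance is |68|/17 = 4.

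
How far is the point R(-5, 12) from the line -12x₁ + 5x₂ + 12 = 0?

132/13

d = |(-12)·(-5) + 5·12 − (-12)| / √(144 + 25) = |132|/13 = 132/13.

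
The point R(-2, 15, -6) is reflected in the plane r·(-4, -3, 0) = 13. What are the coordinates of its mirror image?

(-18, 3, -6)

n = (-4, -3, 0), |n|² = 25, n·R − 13 = -50, so t = -50/25 = -2.
Foot F = R − (-2)·n = (-10, 9, -6); the reflection is 2F − R = (-18, 3, -6).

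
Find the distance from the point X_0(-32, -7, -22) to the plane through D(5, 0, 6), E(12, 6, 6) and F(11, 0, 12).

5/11

DE = (7, 6, 0) and DF = (6, 0, 6), so a normal is n = DE × DF = (36, -42, -36).
n = (36, -42, -36); n·P − (-36) = -30; |n| = 66; distance = 30/66 = 5/11.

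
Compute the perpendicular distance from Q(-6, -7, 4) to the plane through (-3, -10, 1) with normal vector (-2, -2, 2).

√3

The plane has equation n·(r − (-3, -10, 1)) = 0, i.e. n·r = 28.
d = |(-2)·(-6) + (-2)·(-7) + 2·4 − 28| / √(4 + 4 + 4) = |6| / (2√3) = √3.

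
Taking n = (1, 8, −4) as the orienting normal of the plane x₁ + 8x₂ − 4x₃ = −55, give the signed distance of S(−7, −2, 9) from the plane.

n·S − (-55) = -4.
|n| = 9, so the signed distance is -4/9.

-4/9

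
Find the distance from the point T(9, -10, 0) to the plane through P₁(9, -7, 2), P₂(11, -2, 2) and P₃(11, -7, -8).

4/√30

P₁P₂ = (2, 5, 0) and P₁P₃ = (2, 0, -10), so a normal is n = P₁P₂ × P₁P₃ = (-50, 20, -10).
d = |(-50)·9 + 20·(-10) + (-10)·0 − (-610)| / √(2500 + 400 + 100) = |-40| / (10√30) = 4/√30.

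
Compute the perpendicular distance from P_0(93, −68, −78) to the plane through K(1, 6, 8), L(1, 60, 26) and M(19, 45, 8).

KL = (0, 54, 18) and KM = (18, 39, 0), so a normal is n = KL × KM = (−702, 324, −972).
Then n·(93, −68, −78) − (−6534) = −4968.
|n| = √(492804 + 104976 + 944784) = 1242, so the distance is |-4968|/1242 = 4.

4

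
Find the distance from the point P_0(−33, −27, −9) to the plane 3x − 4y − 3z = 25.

11/√34

n = (3, −4, −3); n·P − 25 = 11; |n| = √34; distance = 11/√34.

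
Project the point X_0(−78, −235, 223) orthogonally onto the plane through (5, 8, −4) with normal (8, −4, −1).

n = (8, −4, −1), |n|² = 81, and n·X_0 − 12 = 81.
t = 81/81 = 1, so the foot is X_0 − t·n = (−78, −235, 223) − 1·(8, −4, −1) = (−86, −231, 224).

(-86, -231, 224)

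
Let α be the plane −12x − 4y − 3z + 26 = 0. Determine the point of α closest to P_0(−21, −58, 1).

n = (−12, −4, −3), |n|² = 169, and n·P_0 − (-26) = 507.
t = 507/169 = 3, so the foot is P_0 − t·n = (−21, −58, 1) − 3·(−12, −4, −3) = (15, −46, 10).

(15, -46, 10)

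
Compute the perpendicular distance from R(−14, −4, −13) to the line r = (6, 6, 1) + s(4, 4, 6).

Direction vector d = (4, 4, 6).
AP = (−20, −10, −14), and AP × d = (−4, 64, −40).
|AP × d|² = 5712 and |d|² = 68, so the distance is √(5712/68) = √84 = 2√21.

2√21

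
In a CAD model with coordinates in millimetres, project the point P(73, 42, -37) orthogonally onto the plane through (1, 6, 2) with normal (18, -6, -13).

The perpendicular from P has direction n = (18, -6, -13): r = (73, 42, -37) + t(18, -6, -13).
Substitute into the plane: n·(P + tn) = -44 gives 1543 + 529t = -44, so t = -3.
Foot = (73, 42, -37) + (-3)·(18, -6, -13) = (19, 60, 2).

(19, 60, 2)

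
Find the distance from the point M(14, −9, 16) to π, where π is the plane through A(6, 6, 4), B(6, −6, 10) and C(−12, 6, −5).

√6/6

AB = (0, −12, 6) and AC = (−18, 0, −9), so a normal is n = AB × AC = (108, −108, −216).
n = (108, −108, −216); n·P − (-864) = -108; |n| = 108√6; distance = 108/(108√6) = √6/6.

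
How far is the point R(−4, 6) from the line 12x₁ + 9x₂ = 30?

8/5

d = |12·(-4) + 9·6 − 30| / √(144 + 81) = |-24|/15 = 8/5.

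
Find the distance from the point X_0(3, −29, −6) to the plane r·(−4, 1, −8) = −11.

Normal vector n = (−4, 1, −8), and n·(3, −29, −6) − (−11) = 18.
|n| = √(16 + 1 + 64) = 9, so the distance is |18|/9 = 2.

2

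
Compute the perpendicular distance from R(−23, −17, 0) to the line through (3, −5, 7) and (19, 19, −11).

2√145

A direction vector is d = (16, 24, −18).
AP = (−26, −12, −7), and AP × d = (384, −580, −432).
|AP × d|² = 670480 and |d|² = 1156, so the distance is √(670480/1156) = √580 = 2√145.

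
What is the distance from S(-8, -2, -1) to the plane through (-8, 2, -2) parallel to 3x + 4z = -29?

Parallel planes share the normal n = (3, 0, 4); since (-8, 2, -2) lies on the plane, its equation is 3x + 4z = -32.
n = (3, 0, 4); n·P − (-32) = 4; |n| = 5; distance = 4/5.

4/5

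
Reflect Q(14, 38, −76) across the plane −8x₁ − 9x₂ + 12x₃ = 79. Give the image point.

(-66, -52, 44)

With n = (−8, −9, 12), the signed offset is (n·Q − 79)/|n|² = -1445/289 = -5.
Q' = Q − 2t·n = (14, 38, −76) − (-10)·(−8, −9, 12) = (−66, −52, 44).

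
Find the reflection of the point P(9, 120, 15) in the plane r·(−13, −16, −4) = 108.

(-121, -40, -25)

With n = (−13, −16, −4), the signed offset is (n·P − 108)/|n|² = -2205/441 = -5.
P' = P − 2t·n = (9, 120, 15) − (-10)·(−13, −16, −4) = (−121, −40, −25).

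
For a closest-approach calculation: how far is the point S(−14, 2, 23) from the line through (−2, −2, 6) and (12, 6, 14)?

√449

A direction vector is d = (14, 8, 8).
AP = (−12, 4, 17), and AP × d = (−104, 334, −152).
|AP × d|² = 145476 and |d|² = 324, so the distance is √(145476/324) = √449.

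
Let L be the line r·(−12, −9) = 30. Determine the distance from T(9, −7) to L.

d = |(-12)·9 + (-9)·(-7) − 30| / √(144 + 81) = |-75|/15 = 5.

5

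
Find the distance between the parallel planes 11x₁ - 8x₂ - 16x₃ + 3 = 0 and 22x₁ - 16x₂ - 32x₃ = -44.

Divide the second equation by 2 to match normals: 11x₁ - 8x₂ - 16x₃ = -22.
Both planes have normal n = (11, -8, -16), |n| = 21. Any point on the first plane is at distance |(-22) − (-3)|/|n| = 19/21 from the second.

19/21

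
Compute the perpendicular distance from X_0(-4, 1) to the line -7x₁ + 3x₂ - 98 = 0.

67√58/58

d = |(-7)·(-4) + 3·1 − 98| / √(49 + 9) = |-67|/√58 = 67√58/58.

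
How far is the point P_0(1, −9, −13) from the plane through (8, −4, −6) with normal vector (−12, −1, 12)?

The plane has equation n·(r − (8, −4, −6)) = 0, i.e. n·r = -164.
n = (−12, −1, 12); n·P − (-164) = 5; |n| = 17; distance = 5/17.

5/17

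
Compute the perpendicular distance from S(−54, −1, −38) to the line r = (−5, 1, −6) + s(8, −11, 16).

3√185

Direction vector d = (8, −11, 16).
AP = (−49, −2, −32), and AP × d = (−384, 528, 555).
|AP × d|² = 734265 and |d|² = 441, so the distance is √(734265/441) = √1665 = 3√185.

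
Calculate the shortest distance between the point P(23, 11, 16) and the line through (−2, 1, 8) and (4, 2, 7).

A direction vector is d = (6, 1, −1).
AP = (25, 10, 8); AP·d = 152, |AP|² = 789, |d|² = 38.
distance² = |AP|² − (AP·d)²/|d|² = 789 − 23104/38 = 181, so the distance is √181.

√181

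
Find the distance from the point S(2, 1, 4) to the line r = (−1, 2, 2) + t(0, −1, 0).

√13

Direction vector d = (0, −1, 0).
AP = (3, −1, 2); AP·d = 1, |AP|² = 14, |d|² = 1.
distance² = |AP|² − (AP·d)²/|d|² = 14 − 1/1 = 13, so the distance is √13.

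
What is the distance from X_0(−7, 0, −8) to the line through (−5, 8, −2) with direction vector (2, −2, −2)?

Direction vector d = (2, −2, −2).
AP = (−2, −8, −6), and AP × d = (4, −16, 20).
|AP × d|² = 672 and |d|² = 12, so the distance is √(672/12) = √56 = 2√14.

2√14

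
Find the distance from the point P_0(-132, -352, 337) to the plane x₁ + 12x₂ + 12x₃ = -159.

Normal vector n = (1, 12, 12), and n·(-132, -352, 337) - (-159) = -153.
|n| = √(1 + 144 + 144) = 17, so the distance is |-153|/17 = 9.

9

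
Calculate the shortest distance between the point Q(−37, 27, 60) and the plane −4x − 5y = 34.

Normal vector n = (−4, −5, 0), and n·(−37, 27, 60) − 34 = −21.
|n| = √(16 + 25 + 0) = √41, so the distance is |-21|/√41 = 21√41/41.

21/√41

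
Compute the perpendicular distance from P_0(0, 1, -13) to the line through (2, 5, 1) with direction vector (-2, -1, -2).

6√2

Direction vector d = (-2, -1, -2).
AP = (-2, -4, -14), and AP × d = (-6, 24, -6).
|AP × d|² = 648 and |d|² = 9, so the distance is √(648/9) = √72 = 6√2.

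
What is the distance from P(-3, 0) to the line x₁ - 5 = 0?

8

The normal to the line is n = (1, 0) with |n| = 1.
|n·P − 5| = |-3 − 5| = 8, so the distance is 8/1 = 8.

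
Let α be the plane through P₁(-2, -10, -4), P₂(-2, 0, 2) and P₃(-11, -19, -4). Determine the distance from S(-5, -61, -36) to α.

16√43/43

P₁P₂ = (0, 10, 6) and P₁P₃ = (-9, -9, 0), so a normal is n = P₁P₂ × P₁P₃ = (54, -54, 90).
Then n·(-5, -61, -36) - 72 = -288.
|n| = √(2916 + 2916 + 8100) = 18√43, so the distance is |-288|/(18√43) = 16√43/43.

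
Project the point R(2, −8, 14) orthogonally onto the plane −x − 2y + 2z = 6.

(6, 0, 6)

n = (−1, −2, 2), |n|² = 9, and n·R − 6 = 36.
t = 36/9 = 4, so the foot is R − t·n = (2, −8, 14) − 4·(−1, −2, 2) = (6, 0, 6).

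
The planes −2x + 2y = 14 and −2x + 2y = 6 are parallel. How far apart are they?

2√2

With common normal n = (−2, 2, 0) (|n| = 2√2), the distance is |14 − 6|/|n| = 8/(2√2) = 2√2.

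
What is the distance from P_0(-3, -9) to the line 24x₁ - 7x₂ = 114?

123/25

The normal to the line is n = (24, -7) with |n| = 25.
|n·P_0 − 114| = |-9 − 114| = 123, so the distance is 123/25.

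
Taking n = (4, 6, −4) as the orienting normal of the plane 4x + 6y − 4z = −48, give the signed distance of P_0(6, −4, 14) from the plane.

-4√17/17

n·P_0 − (-48) = -8.
|n| = 2√17, so the signed distance is -4√17/17.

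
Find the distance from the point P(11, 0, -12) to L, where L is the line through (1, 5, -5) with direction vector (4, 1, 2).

3√17

Direction vector d = (4, 1, 2).
AP = (10, -5, -7); AP·d = 21, |AP|² = 174, |d|² = 21.
distance² = |AP|² − (AP·d)²/|d|² = 174 − 441/21 = 153, so the distance is 3√17.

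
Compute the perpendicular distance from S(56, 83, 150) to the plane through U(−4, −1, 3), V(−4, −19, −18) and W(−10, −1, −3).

6

UV = (0, −18, −21) and UW = (−6, 0, −6), so a normal is n = UV × UW = (108, 126, −108).
Then n·(56, 83, 150) − (−882) = 1188.
|n| = √(11664 + 15876 + 11664) = 198, so the distance is |1188|/198 = 6.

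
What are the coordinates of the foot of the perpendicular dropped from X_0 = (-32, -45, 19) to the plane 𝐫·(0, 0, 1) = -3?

The perpendicular from X_0 has direction n = (0, 0, 1): r = (-32, -45, 19) + λ(0, 0, 1).
Substitute into the plane: n·(X_0 + λn) = -3 gives 19 + 1λ = -3, so λ = -22.
Foot = (-32, -45, 19) + (-22)·(0, 0, 1) = (-32, -45, -3).

(-32, -45, -3)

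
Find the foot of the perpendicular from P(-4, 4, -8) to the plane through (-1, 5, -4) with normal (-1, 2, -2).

(-3, 2, -6)

n = (-1, 2, -2), |n|² = 9, and n·P − 19 = 9.
t = 9/9 = 1, so the foot is P − t·n = (-4, 4, -8) − 1·(-1, 2, -2) = (-3, 2, -6).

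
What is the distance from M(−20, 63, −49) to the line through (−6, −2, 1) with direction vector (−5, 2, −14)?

9√41

Direction vector d = (−5, 2, −14).
AP = (−14, 65, −50), and AP × d = (−810, 54, 297).
|AP × d|² = 747225 and |d|² = 225, so the distance is √(747225/225) = √3321 = 9√41.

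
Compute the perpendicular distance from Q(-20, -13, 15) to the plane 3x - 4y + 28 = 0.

d = |3·(-20) + (-4)·(-13) − (-28)| / √(9 + 16 + 0) = |20| / 5 = 4.

4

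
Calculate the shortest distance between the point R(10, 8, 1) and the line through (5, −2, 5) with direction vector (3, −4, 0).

2√29

Direction vector d = (3, −4, 0).
AP = (5, 10, −4), and AP × d = (−16, −12, −50).
|AP × d|² = 2900 and |d|² = 25, so the distance is √(2900/25) = √116 = 2√29.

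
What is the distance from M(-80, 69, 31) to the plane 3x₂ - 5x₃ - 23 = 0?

29√34/34

d = |3·69 + (-5)·31 − 23| / √(0 + 9 + 25) = |29| / √34 = 29/√34.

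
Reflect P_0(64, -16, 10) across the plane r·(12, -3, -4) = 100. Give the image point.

(-32, 8, 42)

n = (12, -3, -4), |n|² = 169, n·P_0 − 100 = 676, so t = 676/169 = 4.
Foot F = P_0 − 4·n = (16, -4, 26); the reflection is 2F − P_0 = (-32, 8, 42).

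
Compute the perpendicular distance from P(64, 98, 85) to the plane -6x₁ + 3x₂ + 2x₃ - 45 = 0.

5

Normal vector n = (-6, 3, 2), and n·(64, 98, 85) - 45 = 35.
|n| = √(36 + 9 + 4) = 7, so the distance is |35|/7 = 5.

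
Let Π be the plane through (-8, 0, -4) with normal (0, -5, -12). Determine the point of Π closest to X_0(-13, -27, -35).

(-13, -12, 1)

n = (0, -5, -12), |n|² = 169, and n·X_0 − 48 = 507.
t = 507/169 = 3, so the foot is X_0 − t·n = (-13, -27, -35) − 3·(0, -5, -12) = (-13, -12, 1).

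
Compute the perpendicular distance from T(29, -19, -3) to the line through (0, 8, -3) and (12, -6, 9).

√481

A direction vector is d = (12, -14, 12).
AP = (29, -27, 0); AP·d = 726, |AP|² = 1570, |d|² = 484.
distance² = |AP|² − (AP·d)²/|d|² = 1570 − 527076/484 = 481, so the distance is √481.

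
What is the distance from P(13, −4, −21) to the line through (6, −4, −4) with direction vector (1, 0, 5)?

Direction vector d = (1, 0, 5).
AP = (7, 0, −17), and AP × d = (0, −52, 0).
|AP × d|² = 2704 and |d|² = 26, so the distance is √(2704/26) = √104 = 2√26.

2√26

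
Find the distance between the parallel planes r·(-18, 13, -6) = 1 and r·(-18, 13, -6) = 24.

1

Both planes have normal n = (-18, 13, -6), |n| = 23. Any point on the first plane is at distance |24 − 1|/|n| = 23/23 = 1 from the second.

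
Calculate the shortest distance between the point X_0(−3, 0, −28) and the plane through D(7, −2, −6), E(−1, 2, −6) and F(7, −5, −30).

2/9

DE = (−8, 4, 0) and DF = (0, −3, −24), so a normal is n = DE × DF = (−96, −192, 24).
n = (−96, −192, 24); n·P − (-432) = 48; |n| = 216; distance = 48/216 = 2/9.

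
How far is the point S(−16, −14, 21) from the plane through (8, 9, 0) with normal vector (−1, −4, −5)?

The plane has equation n·(r − (8, 9, 0)) = 0, i.e. n·r = -44.
n = (−1, −4, −5); n·P − (-44) = 11; |n| = √42; distance = 11/√42.

11√42/42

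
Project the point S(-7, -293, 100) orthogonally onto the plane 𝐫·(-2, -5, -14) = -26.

(-91/15, -872/3, 1598/15)

The perpendicular from S has direction n = (-2, -5, -14): r = (-7, -293, 100) + t(-2, -5, -14).
Substitute into the plane: n·(S + tn) = -26 gives 79 + 225t = -26, so t = -7/15.
Foot = (-7, -293, 100) + (-7/15)·(-2, -5, -14) = (-91/15, -872/3, 1598/15).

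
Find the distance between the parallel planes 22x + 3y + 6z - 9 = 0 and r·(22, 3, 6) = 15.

6/23

Both planes have normal n = (22, 3, 6), |n| = 23. Any point on the first plane is at distance |15 − 9|/|n| = 6/23 from the second.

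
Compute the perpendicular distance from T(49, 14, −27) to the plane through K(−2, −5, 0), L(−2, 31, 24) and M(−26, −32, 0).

KL = (0, 36, 24) and KM = (−24, −27, 0), so a normal is n = KL × KM = (648, −576, 864).
Then n·(49, 14, −27) − 1584 = −1224.
|n| = √(419904 + 331776 + 746496) = 1224, so the distance is |-1224|/1224 = 1.

1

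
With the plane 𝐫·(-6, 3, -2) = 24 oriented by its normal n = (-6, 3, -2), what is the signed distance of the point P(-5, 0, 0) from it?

6/7

n·P − 24 = 6.
|n| = 7, so the signed distance is 6/7.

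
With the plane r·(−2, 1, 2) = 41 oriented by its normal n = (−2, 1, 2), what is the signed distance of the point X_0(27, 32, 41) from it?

n·X_0 − 41 = 19.
|n| = 3, so the signed distance is 19/3.

19/3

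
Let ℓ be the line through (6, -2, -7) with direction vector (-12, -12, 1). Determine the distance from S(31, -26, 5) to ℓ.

√1345

Direction vector d = (-12, -12, 1).
AP = (25, -24, 12), and AP × d = (120, -169, -588).
|AP × d|² = 388705 and |d|² = 289, so the distance is √(388705/289) = √1345.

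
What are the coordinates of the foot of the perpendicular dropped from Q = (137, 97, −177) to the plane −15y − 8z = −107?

n = (0, −15, −8), |n|² = 289, and n·Q − (-107) = 68.
t = 68/289 = 4/17, so the foot is Q − t·n = (137, 97, −177) − (4/17)·(0, −15, −8) = (137, 1709/17, −2977/17).

(137, 1709/17, -2977/17)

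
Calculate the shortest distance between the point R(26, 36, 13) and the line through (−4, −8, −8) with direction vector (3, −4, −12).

Direction vector d = (3, −4, −12).
AP = (30, 44, 21); AP·d = -338, |AP|² = 3277, |d|² = 169.
distance² = |AP|² − (AP·d)²/|d|² = 3277 − 114244/169 = 2601, so the distance is 51.

51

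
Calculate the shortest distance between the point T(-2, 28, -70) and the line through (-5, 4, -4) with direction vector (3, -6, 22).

Direction vector d = (3, -6, 22).
AP = (3, 24, -66); AP·d = -1587, |AP|² = 4941, |d|² = 529.
distance² = |AP|² − (AP·d)²/|d|² = 4941 − 2518569/529 = 180, so the distance is 6√5.

6√5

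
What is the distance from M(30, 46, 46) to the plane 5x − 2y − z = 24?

12/√30

d = |5·30 + (-2)·46 + (-1)·46 − 24| / √(25 + 4 + 1) = |-12| / √30 = 12/√30.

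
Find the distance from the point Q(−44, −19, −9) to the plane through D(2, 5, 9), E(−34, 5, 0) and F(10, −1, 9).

DE = (−36, 0, −9) and DF = (8, −6, 0), so a normal is n = DE × DF = (−54, −72, 216).
Then n·(−44, −19, −9) − 1476 = 324.
|n| = √(2916 + 5184 + 46656) = 234, so the distance is |324|/234 = 18/13.

18/13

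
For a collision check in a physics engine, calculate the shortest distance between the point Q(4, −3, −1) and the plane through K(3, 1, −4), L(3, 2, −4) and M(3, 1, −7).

KL = (0, 1, 0) and KM = (0, 0, −3), so a normal is n = KL × KM = (−3, 0, 0).
Then n·(4, −3, −1) − (−9) = −3.
|n| = √(9 + 0 + 0) = 3, so the distance is |-3|/3 = 1.

1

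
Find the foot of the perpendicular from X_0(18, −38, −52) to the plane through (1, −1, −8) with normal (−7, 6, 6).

The perpendicular from X_0 has direction n = (−7, 6, 6): r = (18, −38, −52) + μ(−7, 6, 6).
Substitute into the plane: n·(X_0 + μn) = -61 gives -666 + 121μ = -61, so μ = 5.
Foot = (18, −38, −52) + 5·(−7, 6, 6) = (−17, −8, −22).

(-17, -8, -22)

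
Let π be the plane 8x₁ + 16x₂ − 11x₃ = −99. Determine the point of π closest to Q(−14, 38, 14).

(-22, 22, 25)

n = (8, 16, −11), |n|² = 441, and n·Q − (-99) = 441.
t = 441/441 = 1, so the foot is Q − t·n = (−14, 38, 14) − 1·(8, 16, −11) = (−22, 22, 25).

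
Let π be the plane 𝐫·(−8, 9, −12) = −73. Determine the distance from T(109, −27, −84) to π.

2

Normal vector n = (−8, 9, −12), and n·(109, −27, −84) − (−73) = −34.
|n| = √(64 + 81 + 144) = 17, so the distance is |-34|/17 = 2.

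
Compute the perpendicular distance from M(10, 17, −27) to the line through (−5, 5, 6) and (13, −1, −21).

3√41

A direction vector is d = (18, −6, −27).
AP = (15, 12, −33); AP·d = 1089, |AP|² = 1458, |d|² = 1089.
distance² = |AP|² − (AP·d)²/|d|² = 1458 − 1185921/1089 = 369, so the distance is 3√41.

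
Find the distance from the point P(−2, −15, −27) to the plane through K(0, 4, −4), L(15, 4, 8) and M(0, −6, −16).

KL = (15, 0, 12) and KM = (0, −10, −12), so a normal is n = KL × KM = (120, 180, −150).
Then n·(−2, −15, −27) − 1320 = −210.
|n| = √(14400 + 32400 + 22500) = 30√77, so the distance is |-210|/(30√77) = √77/11.

7/√77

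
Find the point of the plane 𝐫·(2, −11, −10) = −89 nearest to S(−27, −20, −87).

The perpendicular from S has direction n = (2, −11, −10): r = (−27, −20, −87) + λ(2, −11, −10).
Substitute into the plane: n·(S + λn) = -89 gives 1036 + 225λ = -89, so λ = -5.
Foot = (−27, −20, −87) + (-5)·(2, −11, −10) = (−37, 35, −37).

(-37, 35, -37)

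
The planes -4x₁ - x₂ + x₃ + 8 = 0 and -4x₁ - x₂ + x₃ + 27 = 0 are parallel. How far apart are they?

19/(3√2)

Both planes have normal n = (-4, -1, 1), |n| = 3√2. Any point on the first plane is at distance |(-27) − (-8)|/|n| = 19/(3√2) from the second.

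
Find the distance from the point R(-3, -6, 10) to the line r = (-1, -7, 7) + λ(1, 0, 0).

Direction vector d = (1, 0, 0).
AP = (-2, 1, 3), and AP × d = (0, 3, -1).
|AP × d|² = 10 and |d|² = 1, so the distance is √10.

√10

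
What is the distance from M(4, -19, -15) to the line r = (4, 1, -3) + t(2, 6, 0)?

Direction vector d = (2, 6, 0).
AP = (0, -20, -12); AP·d = -120, |AP|² = 544, |d|² = 40.
distance² = |AP|² − (AP·d)²/|d|² = 544 − 14400/40 = 184, so the distance is 2√46.

2√46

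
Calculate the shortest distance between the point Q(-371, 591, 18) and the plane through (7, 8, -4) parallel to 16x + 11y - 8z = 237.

9

Parallel planes share the normal n = (16, 11, -8); since (7, 8, -4) lies on the plane, its equation is 16x + 11y - 8z = 232.
Then n·(-371, 591, 18) - 232 = 189.
|n| = √(256 + 121 + 64) = 21, so the distance is |189|/21 = 9.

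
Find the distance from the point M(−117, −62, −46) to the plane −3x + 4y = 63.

8

n = (−3, 4, 0); n·P − 63 = 40; |n| = 5; distance = 40/5 = 8.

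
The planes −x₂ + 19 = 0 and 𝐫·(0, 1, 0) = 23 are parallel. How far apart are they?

4

Divide the second equation by -1 to match normals: −x₂ = -23.
Both planes have normal n = (0, −1, 0), |n| = 1. Any point on the first plane is at distance |(-23) − (-19)|/|n| = 4/1 = 4 from the second.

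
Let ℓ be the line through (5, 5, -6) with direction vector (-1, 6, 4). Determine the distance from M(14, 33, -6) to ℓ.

2√97

Direction vector d = (-1, 6, 4).
AP = (9, 28, 0); AP·d = 159, |AP|² = 865, |d|² = 53.
distance² = |AP|² − (AP·d)²/|d|² = 865 − 25281/53 = 388, so the distance is 2√97.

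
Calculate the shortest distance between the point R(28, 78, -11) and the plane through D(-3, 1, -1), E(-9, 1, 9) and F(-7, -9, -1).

29/√38

DE = (-6, 0, 10) and DF = (-4, -10, 0), so a normal is n = DE × DF = (100, -40, 60).
Then n·(28, 78, -11) - (-400) = -580.
|n| = √(10000 + 1600 + 3600) = 20√38, so the distance is |-580|/(20√38) = 29/√38.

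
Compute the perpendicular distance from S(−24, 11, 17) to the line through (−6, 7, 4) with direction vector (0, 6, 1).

2√118

Direction vector d = (0, 6, 1).
AP = (−18, 4, 13); AP·d = 37, |AP|² = 509, |d|² = 37.
distance² = |AP|² − (AP·d)²/|d|² = 509 − 1369/37 = 472, so the distance is 2√118.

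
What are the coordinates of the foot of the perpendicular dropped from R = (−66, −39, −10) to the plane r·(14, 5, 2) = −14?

(4, -14, 0)

n = (14, 5, 2), |n|² = 225, and n·R − (-14) = -1125.
t = -1125/225 = -5, so the foot is R − t·n = (−66, −39, −10) − (-5)·(14, 5, 2) = (4, −14, 0).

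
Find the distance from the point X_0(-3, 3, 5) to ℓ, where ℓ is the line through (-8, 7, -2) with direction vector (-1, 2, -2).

Direction vector d = (-1, 2, -2).
AP = (5, -4, 7), and AP × d = (-6, 3, 6).
|AP × d|² = 81 and |d|² = 9, so the distance is √(81/9) = √9 = 3.

3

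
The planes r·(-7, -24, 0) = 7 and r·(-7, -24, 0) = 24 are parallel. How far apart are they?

Both planes have normal n = (-7, -24, 0), |n| = 25. Any point on the first plane is at distance |24 − 7|/|n| = 17/25 from the second.

17/25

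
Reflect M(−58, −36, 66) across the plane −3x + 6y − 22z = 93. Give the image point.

(-76, 0, -66)

With n = (−3, 6, −22), the signed offset is (n·M − 93)/|n|² = -1587/529 = -3.
M' = M − 2t·n = (−58, −36, 66) − (-6)·(−3, 6, −22) = (−76, 0, −66).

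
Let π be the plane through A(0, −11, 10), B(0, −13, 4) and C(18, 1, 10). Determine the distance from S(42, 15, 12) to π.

8/√14

AB = (0, −2, −6) and AC = (18, 12, 0), so a normal is n = AB × AC = (72, −108, 36).
d = |72·42 + (-108)·15 + 36·12 − 1548| / √(5184 + 11664 + 1296) = |288| / (36√14) = 8/√14.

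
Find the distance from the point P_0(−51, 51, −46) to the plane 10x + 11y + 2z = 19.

Normal vector n = (10, 11, 2), and n·(−51, 51, −46) − 19 = −60.
|n| = √(100 + 121 + 4) = 15, so the distance is |-60|/15 = 4.

4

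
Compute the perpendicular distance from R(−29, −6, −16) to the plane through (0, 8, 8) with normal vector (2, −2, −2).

The plane has equation n·(r − (0, 8, 8)) = 0, i.e. n·r = -32.
Then n·(−29, −6, −16) − (−32) = 18.
|n| = √(4 + 4 + 4) = 2√3, so the distance is |18|/(2√3) = 3√3.

3√3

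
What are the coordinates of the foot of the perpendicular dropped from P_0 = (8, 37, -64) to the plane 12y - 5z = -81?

(8, -23, -39)

The perpendicular from P_0 has direction n = (0, 12, -5): r = (8, 37, -64) + μ(0, 12, -5).
Substitute into the plane: n·(P_0 + μn) = -81 gives 764 + 169μ = -81, so μ = -5.
Foot = (8, 37, -64) + (-5)·(0, 12, -5) = (8, -23, -39).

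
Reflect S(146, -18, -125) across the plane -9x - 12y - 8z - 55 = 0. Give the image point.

(2320/17, -522/17, -2269/17)

n = (-9, -12, -8), |n|² = 289, n·S − 55 = -153, so t = -153/289 = -9/17.
Foot F = S − (-9/17)·n = (2401/17, -414/17, -2197/17); the reflection is 2F − S = (2320/17, -522/17, -2269/17).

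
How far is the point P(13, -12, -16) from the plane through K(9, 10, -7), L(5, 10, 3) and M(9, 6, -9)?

24/√30

KL = (-4, 0, 10) and KM = (0, -4, -2), so a normal is n = KL × KM = (40, -8, 16).
n = (40, -8, 16); n·P − 168 = 192; |n| = 8√30; distance = 192/(8√30) = 4√30/5.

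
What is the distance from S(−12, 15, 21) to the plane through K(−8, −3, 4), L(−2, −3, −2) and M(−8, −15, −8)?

KL = (6, 0, −6) and KM = (0, −12, −12), so a normal is n = KL × KM = (−72, 72, −72).
n = (−72, 72, −72); n·P − 72 = 360; |n| = 72√3; distance = 360/(72√3) = 5√3/3.

5√3/3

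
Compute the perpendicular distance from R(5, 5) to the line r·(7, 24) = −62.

The normal to the line is n = (7, 24) with |n| = 25.
|n·R − (-62)| = |155 − (-62)| = 217, so the distance is 217/25.

217/25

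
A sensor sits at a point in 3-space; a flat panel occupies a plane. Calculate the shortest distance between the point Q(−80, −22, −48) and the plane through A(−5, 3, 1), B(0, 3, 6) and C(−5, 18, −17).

10√86/43

AB = (5, 0, 5) and AC = (0, 15, −18), so a normal is n = AB × AC = (−75, 90, 75).
n = (−75, 90, 75); n·P − 720 = -300; |n| = 15√86; distance = 300/(15√86) = 10√86/43.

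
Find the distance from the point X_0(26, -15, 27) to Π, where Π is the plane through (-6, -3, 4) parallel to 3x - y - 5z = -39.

Parallel planes share the normal n = (3, -1, -5); since (-6, -3, 4) lies on the plane, its equation is 3x - y - 5z = -35.
n = (3, -1, -5); n·P − (-35) = -7; |n| = √35; distance = 7/√35.

7/√35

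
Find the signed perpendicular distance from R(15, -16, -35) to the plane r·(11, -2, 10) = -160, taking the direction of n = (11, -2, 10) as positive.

n·R − (-160) = 7.
|n| = 15, so the signed distance is 7/15.

7/15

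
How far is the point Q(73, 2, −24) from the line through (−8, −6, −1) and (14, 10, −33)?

A direction vector is d = (22, 16, −32).
AP = (81, 8, −23), and AP × d = (112, 2086, 1120).
|AP × d|² = 5618340 and |d|² = 1764, so the distance is √(5618340/1764) = √3185 = 7√65.

7√65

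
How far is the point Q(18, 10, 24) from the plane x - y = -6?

7√2

Normal vector n = (1, -1, 0), and n·(18, 10, 24) - (-6) = 14.
|n| = √(1 + 1 + 0) = √2, so the distance is |14|/√2 = 7√2.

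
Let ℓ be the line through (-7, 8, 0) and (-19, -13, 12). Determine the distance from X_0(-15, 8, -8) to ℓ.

8√2

A direction vector is d = (-12, -21, 12).
AP = (-8, 0, -8), and AP × d = (-168, 192, 168).
|AP × d|² = 93312 and |d|² = 729, so the distance is √(93312/729) = √128 = 8√2.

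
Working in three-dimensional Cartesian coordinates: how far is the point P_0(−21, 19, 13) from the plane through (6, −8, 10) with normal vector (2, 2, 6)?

The plane has equation n·(r − (6, −8, 10)) = 0, i.e. n·r = 56.
Then n·(−21, 19, 13) − 56 = 18.
|n| = √(4 + 4 + 36) = 2√11, so the distance is |18|/(2√11) = 9/√11.

9√11/11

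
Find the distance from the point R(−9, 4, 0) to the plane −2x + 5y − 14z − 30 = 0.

d = |(-2)·(-9) + 5·4 + (-14)·0 − 30| / √(4 + 25 + 196) = |8| / 15 = 8/15.

8/15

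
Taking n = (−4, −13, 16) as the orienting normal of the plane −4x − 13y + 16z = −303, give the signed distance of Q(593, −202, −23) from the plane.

9

n·Q − (-303) = 189.
|n| = 21, so the signed distance is 189/21 = 9.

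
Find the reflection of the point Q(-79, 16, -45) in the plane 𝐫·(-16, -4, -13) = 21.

(49, 48, 59)

With n = (-16, -4, -13), the signed offset is (n·Q − 21)/|n|² = 1764/441 = 4.
Q' = Q − 2t·n = (-79, 16, -45) − 8·(-16, -4, -13) = (49, 48, 59).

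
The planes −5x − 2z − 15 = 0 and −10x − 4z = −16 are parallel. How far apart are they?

23√29/29

Divide the second equation by 2 to match normals: −5x − 2z = -8.
With common normal n = (−5, 0, −2) (|n| = √29), the distance is |15 − (-8)|/|n| = 23/√29 = 23√29/29.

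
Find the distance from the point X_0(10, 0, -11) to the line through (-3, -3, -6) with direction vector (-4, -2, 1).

Direction vector d = (-4, -2, 1).
AP = (13, 3, -5); AP·d = -63, |AP|² = 203, |d|² = 21.
distance² = |AP|² − (AP·d)²/|d|² = 203 − 3969/21 = 14, so the distance is √14.

√14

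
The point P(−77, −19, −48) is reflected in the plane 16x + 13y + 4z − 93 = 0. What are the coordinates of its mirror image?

(51, 85, -16)

n = (16, 13, 4), |n|² = 441, n·P − 93 = -1764, so t = -1764/441 = -4.
Foot F = P − (-4)·n = (−13, 33, −32); the reflection is 2F − P = (51, 85, −16).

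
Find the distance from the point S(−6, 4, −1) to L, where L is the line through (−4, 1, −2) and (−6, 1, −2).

A direction vector is d = (−2, 0, 0).
AP = (−2, 3, 1), and AP × d = (0, −2, 6).
|AP × d|² = 40 and |d|² = 4, so the distance is √(40/4) = √10.

√10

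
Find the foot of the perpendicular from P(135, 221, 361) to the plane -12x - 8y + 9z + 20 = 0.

n = (-12, -8, 9), |n|² = 289, and n·P − (-20) = -119.
t = -119/289 = -7/17, so the foot is P − t·n = (135, 221, 361) − (-7/17)·(-12, -8, 9) = (2211/17, 3701/17, 6200/17).

(2211/17, 3701/17, 6200/17)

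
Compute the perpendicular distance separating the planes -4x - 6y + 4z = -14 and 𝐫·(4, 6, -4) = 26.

Divide the second equation by -1 to match normals: -4x - 6y + 4z = -26.
With common normal n = (-4, -6, 4) (|n| = 2√17), the distance is |(-14) − (-26)|/|n| = 12/(2√17) = 6/√17.

6/√17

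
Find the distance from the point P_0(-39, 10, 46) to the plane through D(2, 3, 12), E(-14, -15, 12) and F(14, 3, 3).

1

DE = (-16, -18, 0) and DF = (12, 0, -9), so a normal is n = DE × DF = (162, -144, 216).
Then n·(-39, 10, 46) - 2484 = -306.
|n| = √(26244 + 20736 + 46656) = 306, so the distance is |-306|/306 = 1.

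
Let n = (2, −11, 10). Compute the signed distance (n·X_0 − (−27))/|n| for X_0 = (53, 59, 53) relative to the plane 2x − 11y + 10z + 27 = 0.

n·X_0 − (-27) = 14.
|n| = 15, so the signed distance is 14/15.

14/15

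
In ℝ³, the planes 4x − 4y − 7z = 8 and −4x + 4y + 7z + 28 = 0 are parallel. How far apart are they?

20/9

Divide the second equation by -1 to match normals: 4x − 4y − 7z = 28.
With common normal n = (4, −4, −7) (|n| = 9), the distance is |8 − 28|/|n| = 20/9.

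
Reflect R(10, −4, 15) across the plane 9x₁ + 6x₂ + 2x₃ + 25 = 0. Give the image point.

(-8, -16, 11)

n = (9, 6, 2), |n|² = 121, n·R − (-25) = 121, so t = 121/121 = 1.
Foot F = R − 1·n = (1, −10, 13); the reflection is 2F − R = (−8, −16, 11).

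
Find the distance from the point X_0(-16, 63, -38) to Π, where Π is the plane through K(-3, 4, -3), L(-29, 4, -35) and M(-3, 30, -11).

11/21

KL = (-26, 0, -32) and KM = (0, 26, -8), so a normal is n = KL × KM = (832, -208, -676).
d = |832·(-16) + (-208)·63 + (-676)·(-38) − (-1300)| / √(692224 + 43264 + 456976) = |572| / 1092 = 11/21.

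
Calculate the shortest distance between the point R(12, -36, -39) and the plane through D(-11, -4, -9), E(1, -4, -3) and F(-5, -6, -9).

DE = (12, 0, 6) and DF = (6, -2, 0), so a normal is n = DE × DF = (12, 36, -24).
Then n·(12, -36, -39) - (-60) = -156.
|n| = √(144 + 1296 + 576) = 12√14, so the distance is |-156|/(12√14) = 13/√14.

13√14/14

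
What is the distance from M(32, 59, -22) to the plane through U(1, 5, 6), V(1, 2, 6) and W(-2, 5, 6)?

28

UV = (0, -3, 0) and UW = (-3, 0, 0), so a normal is n = UV × UW = (0, 0, -9).
Then n·(32, 59, -22) - (-54) = 252.
|n| = √(0 + 0 + 81) = 9, so the distance is |252|/9 = 28.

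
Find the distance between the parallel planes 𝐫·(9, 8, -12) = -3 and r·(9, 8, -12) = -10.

Both planes have normal n = (9, 8, -12), |n| = 17. Any point on the first plane is at distance |(-10) − (-3)|/|n| = 7/17 from the second.

7/17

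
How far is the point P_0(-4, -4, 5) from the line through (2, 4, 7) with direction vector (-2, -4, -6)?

Direction vector d = (-2, -4, -6).
AP = (-6, -8, -2); AP·d = 56, |AP|² = 104, |d|² = 56.
distance² = |AP|² − (AP·d)²/|d|² = 104 − 3136/56 = 48, so the distance is 4√3.

4√3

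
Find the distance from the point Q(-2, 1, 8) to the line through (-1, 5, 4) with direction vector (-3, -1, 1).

Direction vector d = (-3, -1, 1).
AP = (-1, -4, 4), and AP × d = (0, -11, -11).
|AP × d|² = 242 and |d|² = 11, so the distance is √(242/11) = √22.

√22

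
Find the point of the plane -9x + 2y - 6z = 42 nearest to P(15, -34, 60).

(-30, -24, 30)

The perpendicular from P has direction n = (-9, 2, -6): r = (15, -34, 60) + t(-9, 2, -6).
Substitute into the plane: n·(P + tn) = 42 gives -563 + 121t = 42, so t = 5.
Foot = (15, -34, 60) + 5·(-9, 2, -6) = (-30, -24, 30).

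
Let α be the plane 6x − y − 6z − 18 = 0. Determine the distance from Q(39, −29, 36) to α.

n = (6, −1, −6); n·P − 18 = 29; |n| = √73; distance = 29/√73 = 29√73/73.

29√73/73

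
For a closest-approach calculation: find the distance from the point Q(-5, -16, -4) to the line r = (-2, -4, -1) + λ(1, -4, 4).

Direction vector d = (1, -4, 4).
AP = (-3, -12, -3), and AP × d = (-60, 9, 24).
|AP × d|² = 4257 and |d|² = 33, so the distance is √(4257/33) = √129.

√129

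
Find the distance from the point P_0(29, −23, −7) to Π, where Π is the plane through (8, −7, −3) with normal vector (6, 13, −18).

10/23

The plane has equation n·(r − (8, −7, −3)) = 0, i.e. n·r = 11.
n = (6, 13, −18); n·P − 11 = -10; |n| = 23; distance = 10/23.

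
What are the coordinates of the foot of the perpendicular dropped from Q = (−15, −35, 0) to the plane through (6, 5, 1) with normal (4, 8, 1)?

The perpendicular from Q has direction n = (4, 8, 1): r = (−15, −35, 0) + μ(4, 8, 1).
Substitute into the plane: n·(Q + μn) = 65 gives -340 + 81μ = 65, so μ = 5.
Foot = (−15, −35, 0) + 5·(4, 8, 1) = (5, 5, 5).

(5, 5, 5)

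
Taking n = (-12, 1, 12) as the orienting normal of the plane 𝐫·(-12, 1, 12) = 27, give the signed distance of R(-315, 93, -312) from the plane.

6

n·R − 27 = 102.
|n| = 17, so the signed distance is 102/17 = 6.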